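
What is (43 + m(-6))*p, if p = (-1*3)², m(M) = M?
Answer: 333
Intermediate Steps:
p = 9 (p = (-3)² = 9)
(43 + m(-6))*p = (43 - 6)*9 = 37*9 = 333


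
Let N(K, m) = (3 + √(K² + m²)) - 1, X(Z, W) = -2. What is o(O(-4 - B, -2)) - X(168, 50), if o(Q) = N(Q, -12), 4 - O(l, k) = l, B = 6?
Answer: 4 + 2*√85 ≈ 22.439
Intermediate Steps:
N(K, m) = 2 + √(K² + m²)
O(l, k) = 4 - l
o(Q) = 2 + √(144 + Q²) (o(Q) = 2 + √(Q² + (-12)²) = 2 + √(Q² + 144) = 2 + √(144 + Q²))
o(O(-4 - B, -2)) - X(168, 50) = (2 + √(144 + (4 - (-4 - 1*6))²)) - 1*(-2) = (2 + √(144 + (4 - (-4 - 6))²)) + 2 = (2 + √(144 + (4 - 1*(-10))²)) + 2 = (2 + √(144 + (4 + 10)²)) + 2 = (2 + √(144 + 14²)) + 2 = (2 + √(144 + 196)) + 2 = (2 + √340) + 2 = (2 + 2*√85) + 2 = 4 + 2*√85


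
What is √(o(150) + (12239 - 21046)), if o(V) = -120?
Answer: I*√8927 ≈ 94.483*I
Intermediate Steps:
√(o(150) + (12239 - 21046)) = √(-120 + (12239 - 21046)) = √(-120 - 8807) = √(-8927) = I*√8927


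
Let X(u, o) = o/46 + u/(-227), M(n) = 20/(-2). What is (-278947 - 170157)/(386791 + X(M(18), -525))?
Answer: -4689543968/4038752907 ≈ -1.1611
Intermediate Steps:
M(n) = -10 (M(n) = 20*(-½) = -10)
X(u, o) = -u/227 + o/46 (X(u, o) = o*(1/46) + u*(-1/227) = o/46 - u/227 = -u/227 + o/46)
(-278947 - 170157)/(386791 + X(M(18), -525)) = (-278947 - 170157)/(386791 + (-1/227*(-10) + (1/46)*(-525))) = -449104/(386791 + (10/227 - 525/46)) = -449104/(386791 - 118715/10442) = -449104/4038752907/10442 = -449104*10442/4038752907 = -4689543968/4038752907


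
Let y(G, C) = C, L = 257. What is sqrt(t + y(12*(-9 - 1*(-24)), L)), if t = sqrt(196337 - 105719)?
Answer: sqrt(257 + sqrt(90618)) ≈ 23.623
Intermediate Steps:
t = sqrt(90618) ≈ 301.03
sqrt(t + y(12*(-9 - 1*(-24)), L)) = sqrt(sqrt(90618) + 257) = sqrt(257 + sqrt(90618))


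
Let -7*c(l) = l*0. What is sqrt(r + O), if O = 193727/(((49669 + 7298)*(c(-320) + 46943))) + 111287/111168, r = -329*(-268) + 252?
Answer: 25*sqrt(2412004027543142047090835903)/4128967704264 ≈ 297.36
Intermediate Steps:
c(l) = 0 (c(l) = -l*0/7 = -1/7*0 = 0)
r = 88424 (r = 88172 + 252 = 88424)
O = 99208480324661/99095224902336 (O = 193727/(((49669 + 7298)*(0 + 46943))) + 111287/111168 = 193727/((56967*46943)) + 111287*(1/111168) = 193727/2674201881 + 111287/111168 = 99208480324661/99095224902336 ≈ 1.0011)
sqrt(r + O) = sqrt(88424 + 99208480324661/99095224902336) = sqrt(8762495375244483125/99095224902336) = 25*sqrt(2412004027543142047090835903)/4128967704264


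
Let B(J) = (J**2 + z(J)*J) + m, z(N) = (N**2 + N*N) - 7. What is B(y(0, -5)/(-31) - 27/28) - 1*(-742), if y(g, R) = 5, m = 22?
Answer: 251875340345/326986016 ≈ 770.29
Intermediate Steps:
z(N) = -7 + 2*N**2 (z(N) = (N**2 + N**2) - 7 = 2*N**2 - 7 = -7 + 2*N**2)
B(J) = 22 + J**2 + J*(-7 + 2*J**2) (B(J) = (J**2 + (-7 + 2*J**2)*J) + 22 = (J**2 + J*(-7 + 2*J**2)) + 22 = 22 + J**2 + J*(-7 + 2*J**2))
B(y(0, -5)/(-31) - 27/28) - 1*(-742) = (22 + (5/(-31) - 27/28)**2 + (5/(-31) - 27/28)*(-7 + 2*(5/(-31) - 27/28)**2)) - 1*(-742) = (22 + (5*(-1/31) - 27*1/28)**2 + (5*(-1/31) - 27*1/28)*(-7 + 2*(5*(-1/31) - 27*1/28)**2)) + 742 = (22 + (-5/31 - 27/28)**2 + (-5/31 - 27/28)*(-7 + 2*(-5/31 - 27/28)**2)) + 742 = (22 + (-977/868)**2 - 977*(-7 + 2*(-977/868)**2)/868) + 742 = (22 + 954529/753424 - 977*(-7 + 2*(954529/753424))/868) + 742 = (22 + 954529/753424 - 977*(-7 + 954529/376712)/868) + 742 = (22 + 954529/753424 - 977/868*(-1682455/376712)) + 742 = (22 + 954529/753424 + 1643758535/326986016) + 742 = 9251716473/326986016 + 742 = 251875340345/326986016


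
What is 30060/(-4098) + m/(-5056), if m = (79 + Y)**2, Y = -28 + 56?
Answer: -33150227/3453248 ≈ -9.5997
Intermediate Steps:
Y = 28
m = 11449 (m = (79 + 28)**2 = 107**2 = 11449)
30060/(-4098) + m/(-5056) = 30060/(-4098) + 11449/(-5056) = 30060*(-1/4098) + 11449*(-1/5056) = -5010/683 - 11449/5056 = -33150227/3453248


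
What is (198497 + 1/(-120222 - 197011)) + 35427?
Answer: 74208412291/317233 ≈ 2.3392e+5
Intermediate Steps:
(198497 + 1/(-120222 - 197011)) + 35427 = (198497 + 1/(-317233)) + 35427 = (198497 - 1/317233) + 35427 = 62969798800/317233 + 35427 = 74208412291/317233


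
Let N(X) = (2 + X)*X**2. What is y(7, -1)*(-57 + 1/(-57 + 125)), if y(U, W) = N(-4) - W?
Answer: 120125/68 ≈ 1766.5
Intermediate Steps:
N(X) = X**2*(2 + X)
y(U, W) = -32 - W (y(U, W) = (-4)**2*(2 - 4) - W = 16*(-2) - W = -32 - W)
y(7, -1)*(-57 + 1/(-57 + 125)) = (-32 - 1*(-1))*(-57 + 1/(-57 + 125)) = (-32 + 1)*(-57 + 1/68) = -31*(-57 + 1/68) = -31*(-3875/68) = 120125/68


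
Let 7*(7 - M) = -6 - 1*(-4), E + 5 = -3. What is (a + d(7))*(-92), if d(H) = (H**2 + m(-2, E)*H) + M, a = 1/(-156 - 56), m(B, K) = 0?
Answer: -1920983/371 ≈ -5177.9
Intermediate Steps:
E = -8 (E = -5 - 3 = -8)
M = 51/7 (M = 7 - (-6 - 1*(-4))/7 = 7 - (-6 + 4)/7 = 7 - 1/7*(-2) = 7 + 2/7 = 51/7 ≈ 7.2857)
a = -1/212 (a = 1/(-212) = -1/212 ≈ -0.0047170)
d(H) = 51/7 + H**2 (d(H) = (H**2 + 0*H) + 51/7 = (H**2 + 0) + 51/7 = H**2 + 51/7 = 51/7 + H**2)
(a + d(7))*(-92) = (-1/212 + (51/7 + 7**2))*(-92) = (-1/212 + (51/7 + 49))*(-92) = (-1/212 + 394/7)*(-92) = (83521/1484)*(-92) = -1920983/371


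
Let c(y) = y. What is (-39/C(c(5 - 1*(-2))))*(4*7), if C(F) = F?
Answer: -156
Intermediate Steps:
(-39/C(c(5 - 1*(-2))))*(4*7) = (-39/(5 - 1*(-2)))*(4*7) = (-39/(5 + 2))*28 = (-39/7)*28 = ((⅐)*(-39))*28 = -39/7*28 = -156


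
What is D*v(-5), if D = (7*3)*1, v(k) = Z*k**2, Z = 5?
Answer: 2625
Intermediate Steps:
v(k) = 5*k**2
D = 21 (D = 21*1 = 21)
D*v(-5) = 21*(5*(-5)**2) = 21*(5*25) = 21*125 = 2625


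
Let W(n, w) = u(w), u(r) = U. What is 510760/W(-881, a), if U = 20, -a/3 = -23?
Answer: 25538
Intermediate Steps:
a = 69 (a = -3*(-23) = 69)
u(r) = 20
W(n, w) = 20
510760/W(-881, a) = 510760/20 = 510760*(1/20) = 25538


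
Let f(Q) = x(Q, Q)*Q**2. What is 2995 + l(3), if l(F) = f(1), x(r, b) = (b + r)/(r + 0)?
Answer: 2997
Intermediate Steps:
x(r, b) = (b + r)/r
f(Q) = 2*Q**2 (f(Q) = ((Q + Q)/Q)*Q**2 = ((2*Q)/Q)*Q**2 = 2*Q**2)
l(F) = 2 (l(F) = 2*1**2 = 2*1 = 2)
2995 + l(3) = 2995 + 2 = 2997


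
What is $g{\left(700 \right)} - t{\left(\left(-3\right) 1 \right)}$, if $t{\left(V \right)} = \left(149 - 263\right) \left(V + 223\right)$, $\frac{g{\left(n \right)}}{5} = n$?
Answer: $28580$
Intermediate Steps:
$g{\left(n \right)} = 5 n$
$t{\left(V \right)} = -25422 - 114 V$ ($t{\left(V \right)} = - 114 \left(223 + V\right) = -25422 - 114 V$)
$g{\left(700 \right)} - t{\left(\left(-3\right) 1 \right)} = 5 \cdot 700 - \left(-25422 - 114 \left(\left(-3\right) 1\right)\right) = 3500 - \left(-25422 - -342\right) = 3500 - \left(-25422 + 342\right) = 3500 - -25080 = 3500 + 25080 = 28580$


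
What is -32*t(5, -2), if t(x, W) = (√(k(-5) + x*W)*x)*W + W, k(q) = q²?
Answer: 64 + 320*√15 ≈ 1303.4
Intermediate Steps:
t(x, W) = W + W*x*√(25 + W*x) (t(x, W) = (√((-5)² + x*W)*x)*W + W = (√(25 + W*x)*x)*W + W = (x*√(25 + W*x))*W + W = W*x*√(25 + W*x) + W = W + W*x*√(25 + W*x))
-32*t(5, -2) = -(-64)*(1 + 5*√(25 - 2*5)) = -(-64)*(1 + 5*√(25 - 10)) = -(-64)*(1 + 5*√15) = -32*(-2 - 10*√15) = 64 + 320*√15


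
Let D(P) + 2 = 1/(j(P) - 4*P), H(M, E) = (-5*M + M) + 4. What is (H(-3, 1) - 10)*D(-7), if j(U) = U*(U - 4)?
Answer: -418/35 ≈ -11.943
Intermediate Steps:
H(M, E) = 4 - 4*M (H(M, E) = -4*M + 4 = 4 - 4*M)
j(U) = U*(-4 + U)
D(P) = -2 + 1/(-4*P + P*(-4 + P)) (D(P) = -2 + 1/(P*(-4 + P) - 4*P) = -2 + 1/(-4*P + P*(-4 + P)))
(H(-3, 1) - 10)*D(-7) = ((4 - 4*(-3)) - 10)*((1 - 2*(-7)**2 + 16*(-7))/((-7)*(-8 - 7))) = ((4 + 12) - 10)*(-1/7*(1 - 2*49 - 112)/(-15)) = (16 - 10)*(-1/7*(-1/15)*(1 - 98 - 112)) = 6*(-1/7*(-1/15)*(-209)) = 6*(-209/105) = -418/35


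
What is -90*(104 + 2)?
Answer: -9540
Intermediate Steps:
-90*(104 + 2) = -90*106 = -9540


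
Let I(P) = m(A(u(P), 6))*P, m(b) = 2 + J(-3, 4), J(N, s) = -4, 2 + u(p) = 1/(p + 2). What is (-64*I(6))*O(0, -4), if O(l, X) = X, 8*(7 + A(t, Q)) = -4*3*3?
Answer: -3072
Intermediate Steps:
u(p) = -2 + 1/(2 + p) (u(p) = -2 + 1/(p + 2) = -2 + 1/(2 + p))
A(t, Q) = -23/2 (A(t, Q) = -7 + (-4*3*3)/8 = -7 + (-12*3)/8 = -7 + (1/8)*(-36) = -7 - 9/2 = -23/2)
m(b) = -2 (m(b) = 2 - 4 = -2)
I(P) = -2*P
(-64*I(6))*O(0, -4) = -(-128)*6*(-4) = -64*(-12)*(-4) = 768*(-4) = -3072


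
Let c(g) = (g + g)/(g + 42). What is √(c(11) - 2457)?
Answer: I*√6900547/53 ≈ 49.564*I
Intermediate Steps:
c(g) = 2*g/(42 + g) (c(g) = (2*g)/(42 + g) = 2*g/(42 + g))
√(c(11) - 2457) = √(2*11/(42 + 11) - 2457) = √(2*11/53 - 2457) = √(2*11*(1/53) - 2457) = √(22/53 - 2457) = √(-130199/53) = I*√6900547/53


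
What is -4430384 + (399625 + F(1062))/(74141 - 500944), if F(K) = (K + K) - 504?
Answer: -145453967969/32831 ≈ -4.4304e+6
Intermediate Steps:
F(K) = -504 + 2*K (F(K) = 2*K - 504 = -504 + 2*K)
-4430384 + (399625 + F(1062))/(74141 - 500944) = -4430384 + (399625 + (-504 + 2*1062))/(74141 - 500944) = -4430384 + (399625 + (-504 + 2124))/(-426803) = -4430384 + (399625 + 1620)*(-1/426803) = -4430384 + 401245*(-1/426803) = -4430384 - 30865/32831 = -145453967969/32831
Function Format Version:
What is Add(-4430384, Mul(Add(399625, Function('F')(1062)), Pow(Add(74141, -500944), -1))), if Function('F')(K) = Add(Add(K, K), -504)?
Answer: Rational(-145453967969, 32831) ≈ -4.4304e+6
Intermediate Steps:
Function('F')(K) = Add(-504, Mul(2, K)) (Function('F')(K) = Add(Mul(2, K), -504) = Add(-504, Mul(2, K)))
Add(-4430384, Mul(Add(399625, Function('F')(1062)), Pow(Add(74141, -500944), -1))) = Add(-4430384, Mul(Add(399625, Add(-504, Mul(2, 1062))), Pow(Add(74141, -500944), -1))) = Add(-4430384, Mul(Add(399625, Add(-504, 2124)), Pow(-426803, -1))) = Add(-4430384, Mul(Add(399625, 1620), Rational(-1, 426803))) = Add(-4430384, Mul(401245, Rational(-1, 426803))) = Add(-4430384, Rational(-30865, 32831)) = Rational(-145453967969, 32831)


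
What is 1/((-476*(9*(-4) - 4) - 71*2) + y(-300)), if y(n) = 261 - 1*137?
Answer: 1/19022 ≈ 5.2571e-5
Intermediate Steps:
y(n) = 124 (y(n) = 261 - 137 = 124)
1/((-476*(9*(-4) - 4) - 71*2) + y(-300)) = 1/((-476*(9*(-4) - 4) - 71*2) + 124) = 1/((-476*(-36 - 4) - 142) + 124) = 1/((-476*(-40) - 142) + 124) = 1/((19040 - 142) + 124) = 1/(18898 + 124) = 1/19022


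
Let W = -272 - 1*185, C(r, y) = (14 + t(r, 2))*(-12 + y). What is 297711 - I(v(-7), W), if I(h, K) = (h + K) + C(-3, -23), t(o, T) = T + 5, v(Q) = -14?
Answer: 298917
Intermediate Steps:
t(o, T) = 5 + T
C(r, y) = -252 + 21*y (C(r, y) = (14 + (5 + 2))*(-12 + y) = (14 + 7)*(-12 + y) = 21*(-12 + y) = -252 + 21*y)
W = -457 (W = -272 - 185 = -457)
I(h, K) = -735 + K + h (I(h, K) = (h + K) + (-252 + 21*(-23)) = (K + h) + (-252 - 483) = (K + h) - 735 = -735 + K + h)
297711 - I(v(-7), W) = 297711 - (-735 - 457 - 14) = 297711 - 1*(-1206) = 297711 + 1206 = 298917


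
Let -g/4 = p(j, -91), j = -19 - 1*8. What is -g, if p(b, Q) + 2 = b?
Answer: -116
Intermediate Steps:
j = -27 (j = -19 - 8 = -27)
p(b, Q) = -2 + b
g = 116 (g = -4*(-2 - 27) = -4*(-29) = 116)
-g = -1*116 = -116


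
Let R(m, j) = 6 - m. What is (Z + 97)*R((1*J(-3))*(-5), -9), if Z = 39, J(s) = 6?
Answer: 4896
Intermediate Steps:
(Z + 97)*R((1*J(-3))*(-5), -9) = (39 + 97)*(6 - 1*6*(-5)) = 136*(6 - 6*(-5)) = 136*(6 - 1*(-30)) = 136*(6 + 30) = 136*36 = 4896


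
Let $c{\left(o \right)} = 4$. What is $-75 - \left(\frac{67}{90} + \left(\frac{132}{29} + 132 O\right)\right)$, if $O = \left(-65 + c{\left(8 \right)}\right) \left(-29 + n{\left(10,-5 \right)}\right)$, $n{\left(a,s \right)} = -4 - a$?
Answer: $- \frac{903885533}{2610} \approx -3.4632 \cdot 10^{5}$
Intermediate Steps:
$O = 2623$ ($O = \left(-65 + 4\right) \left(-29 - 14\right) = - 61 \left(-29 - 14\right) = \left(-61\right) \left(-43\right) = 2623$)
$-75 - \left(\frac{67}{90} + \left(\frac{132}{29} + 132 O\right)\right) = -75 - \left(\frac{67}{90} + \frac{10040976}{29}\right) = -75 - \left(\frac{67}{90} + \frac{132}{\frac{1}{2623 + \frac{1}{29}}}\right) = -75 - \left(\frac{67}{90} + \frac{132}{\frac{1}{\frac{76068}{29}}}\right) = -75 - \left(\frac{67}{90} + \frac{132}{\frac{29}{76068}}\right) = -75 - \frac{903689783}{2610} = - \frac{903885533}{2610}$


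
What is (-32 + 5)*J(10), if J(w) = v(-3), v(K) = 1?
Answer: -27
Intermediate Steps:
J(w) = 1
(-32 + 5)*J(10) = (-32 + 5)*1 = -27*1 = -27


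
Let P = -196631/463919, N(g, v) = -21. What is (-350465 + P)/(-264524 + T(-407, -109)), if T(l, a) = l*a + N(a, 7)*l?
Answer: 27097928161/16361959211 ≈ 1.6562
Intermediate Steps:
P = -196631/463919 ≈ -0.42385
T(l, a) = -21*l + a*l (T(l, a) = l*a - 21*l = a*l - 21*l = -21*l + a*l)
(-350465 + P)/(-264524 + T(-407, -109)) = (-350465 - 196631/463919)/(-264524 - 407*(-21 - 109)) = -162587568966/(463919*(-264524 - 407*(-130))) = -162587568966/(463919*(-264524 + 52910)) = -162587568966/463919/(-211614) = -162587568966/463919*(-1/211614) = 27097928161/16361959211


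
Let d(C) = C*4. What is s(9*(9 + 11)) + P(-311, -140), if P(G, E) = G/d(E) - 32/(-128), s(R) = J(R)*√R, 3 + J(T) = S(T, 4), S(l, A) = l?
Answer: 451/560 + 1062*√5 ≈ 2375.5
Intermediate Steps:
J(T) = -3 + T
s(R) = √R*(-3 + R) (s(R) = (-3 + R)*√R = √R*(-3 + R))
d(C) = 4*C
P(G, E) = ¼ + G/(4*E) (P(G, E) = G/((4*E)) - 32/(-128) = G*(1/(4*E)) - 32*(-1/128) = G/(4*E) + ¼ = ¼ + G/(4*E))
s(9*(9 + 11)) + P(-311, -140) = √(9*(9 + 11))*(-3 + 9*(9 + 11)) + (¼)*(-140 - 311)/(-140) = √(9*20)*(-3 + 9*20) + (¼)*(-1/140)*(-451) = √180*(-3 + 180) + 451/560 = (6*√5)*177 + 451/560 = 1062*√5 + 451/560 = 451/560 + 1062*√5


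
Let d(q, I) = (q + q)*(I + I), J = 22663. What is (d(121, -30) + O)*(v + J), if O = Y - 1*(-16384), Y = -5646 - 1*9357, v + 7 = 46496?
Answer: -908588128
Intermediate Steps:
v = 46489 (v = -7 + 46496 = 46489)
Y = -15003 (Y = -5646 - 9357 = -15003)
d(q, I) = 4*I*q (d(q, I) = (2*q)*(2*I) = 4*I*q)
O = 1381 (O = -15003 - 1*(-16384) = -15003 + 16384 = 1381)
(d(121, -30) + O)*(v + J) = (4*(-30)*121 + 1381)*(46489 + 22663) = (-14520 + 1381)*69152 = -13139*69152 = -908588128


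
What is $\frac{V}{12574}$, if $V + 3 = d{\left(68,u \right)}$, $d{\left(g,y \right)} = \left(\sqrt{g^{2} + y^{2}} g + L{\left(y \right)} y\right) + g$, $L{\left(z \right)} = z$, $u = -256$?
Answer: $\frac{65601}{12574} + \frac{136 \sqrt{4385}}{6287} \approx 6.6496$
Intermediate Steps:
$d{\left(g,y \right)} = g + y^{2} + g \sqrt{g^{2} + y^{2}}$ ($d{\left(g,y \right)} = \left(\sqrt{g^{2} + y^{2}} g + y y\right) + g = \left(g \sqrt{g^{2} + y^{2}} + y^{2}\right) + g = \left(y^{2} + g \sqrt{g^{2} + y^{2}}\right) + g = g + y^{2} + g \sqrt{g^{2} + y^{2}}$)
$V = 65601 + 272 \sqrt{4385}$ ($V = -3 + \left(68 + \left(-256\right)^{2} + 68 \sqrt{68^{2} + \left(-256\right)^{2}}\right) = -3 + \left(68 + 65536 + 68 \sqrt{4624 + 65536}\right) = -3 + \left(68 + 65536 + 68 \sqrt{70160}\right) = -3 + \left(68 + 65536 + 68 \cdot 4 \sqrt{4385}\right) = -3 + \left(68 + 65536 + 272 \sqrt{4385}\right) = -3 + \left(65604 + 272 \sqrt{4385}\right) = 65601 + 272 \sqrt{4385} \approx 83613.0$)
$\frac{V}{12574} = \frac{65601 + 272 \sqrt{4385}}{12574} = \left(65601 + 272 \sqrt{4385}\right) \frac{1}{12574} = \frac{65601}{12574} + \frac{136 \sqrt{4385}}{6287}$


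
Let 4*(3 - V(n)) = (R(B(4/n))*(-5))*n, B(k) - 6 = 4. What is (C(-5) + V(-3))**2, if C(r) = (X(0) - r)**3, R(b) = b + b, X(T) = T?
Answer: 2809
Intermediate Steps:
B(k) = 10 (B(k) = 6 + 4 = 10)
R(b) = 2*b
C(r) = -r**3 (C(r) = (0 - r)**3 = (-r)**3 = -r**3)
V(n) = 3 + 25*n (V(n) = 3 - (2*10)*(-5)*n/4 = 3 - 20*(-5)*n/4 = 3 - (-25)*n = 3 + 25*n)
(C(-5) + V(-3))**2 = (-1*(-5)**3 + (3 + 25*(-3)))**2 = (-1*(-125) + (3 - 75))**2 = (125 - 72)**2 = 53**2 = 2809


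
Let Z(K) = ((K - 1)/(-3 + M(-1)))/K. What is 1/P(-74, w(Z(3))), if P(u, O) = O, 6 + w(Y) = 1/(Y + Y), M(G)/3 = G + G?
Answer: -4/51 ≈ -0.078431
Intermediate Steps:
M(G) = 6*G (M(G) = 3*(G + G) = 3*(2*G) = 6*G)
Z(K) = (1/9 - K/9)/K (Z(K) = ((K - 1)/(-3 + 6*(-1)))/K = ((-1 + K)/(-3 - 6))/K = ((-1 + K)/(-9))/K = ((-1 + K)*(-1/9))/K = (1/9 - K/9)/K)
w(Y) = -6 + 1/(2*Y) (w(Y) = -6 + 1/(Y + Y) = -6 + 1/(2*Y))
1/P(-74, w(Z(3))) = 1/(-6 + 1/(2*(((1/9)*(1 - 1*3)/3)))) = 1/(-6 + 1/(2*(((1/9)*(1/3)*(1 - 3))))) = 1/(-6 + 1/(2*(((1/9)*(1/3)*(-2))))) = 1/(-6 + 1/(2*(-2/27))) = 1/(-6 + (1/2)*(-27/2)) = 1/(-6 - 27/4) = 1/(-51/4) = -4/51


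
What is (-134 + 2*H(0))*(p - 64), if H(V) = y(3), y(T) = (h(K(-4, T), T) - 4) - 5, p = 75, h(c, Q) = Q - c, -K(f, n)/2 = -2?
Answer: -1694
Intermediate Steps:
K(f, n) = 4 (K(f, n) = -2*(-2) = 4)
y(T) = -13 + T (y(T) = ((T - 1*4) - 4) - 5 = ((T - 4) - 4) - 5 = ((-4 + T) - 4) - 5 = (-8 + T) - 5 = -13 + T)
H(V) = -10 (H(V) = -13 + 3 = -10)
(-134 + 2*H(0))*(p - 64) = (-134 + 2*(-10))*(75 - 64) = (-134 - 20)*11 = -154*11 = -1694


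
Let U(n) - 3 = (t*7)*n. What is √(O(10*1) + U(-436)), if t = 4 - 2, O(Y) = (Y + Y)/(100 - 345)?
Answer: 3*I*√33217/7 ≈ 78.109*I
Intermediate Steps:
O(Y) = -2*Y/245 (O(Y) = (2*Y)/(-245) = (2*Y)*(-1/245) = -2*Y/245)
t = 2
U(n) = 3 + 14*n (U(n) = 3 + (2*7)*n = 3 + 14*n)
√(O(10*1) + U(-436)) = √(-4/49 + (3 + 14*(-436))) = √(-2/245*10 + (3 - 6104)) = √(-4/49 - 6101) = √(-298953/49) = 3*I*√33217/7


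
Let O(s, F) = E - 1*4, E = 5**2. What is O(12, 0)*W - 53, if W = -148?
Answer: -3161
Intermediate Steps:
E = 25
O(s, F) = 21 (O(s, F) = 25 - 1*4 = 25 - 4 = 21)
O(12, 0)*W - 53 = 21*(-148) - 53 = -3108 - 53 = -3161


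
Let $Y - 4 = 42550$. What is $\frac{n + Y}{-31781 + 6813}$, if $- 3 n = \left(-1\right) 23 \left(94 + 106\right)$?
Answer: $- \frac{66131}{37452} \approx -1.7658$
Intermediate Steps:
$n = \frac{4600}{3}$ ($n = - \frac{\left(-1\right) 23 \left(94 + 106\right)}{3} = - \frac{\left(-23\right) 200}{3} = \left(- \frac{1}{3}\right) \left(-4600\right) = \frac{4600}{3} \approx 1533.3$)
$Y = 42554$ ($Y = 4 + 42550 = 42554$)
$\frac{n + Y}{-31781 + 6813} = \frac{\frac{4600}{3} + 42554}{-31781 + 6813} = \frac{132262}{3 \left(-24968\right)} = \frac{132262}{3} \left(- \frac{1}{24968}\right) = - \frac{66131}{37452}$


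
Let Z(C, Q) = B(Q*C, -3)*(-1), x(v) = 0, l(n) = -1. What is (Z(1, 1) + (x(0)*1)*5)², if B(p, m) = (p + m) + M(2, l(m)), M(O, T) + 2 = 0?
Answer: 16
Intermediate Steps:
M(O, T) = -2 (M(O, T) = -2 + 0 = -2)
B(p, m) = -2 + m + p (B(p, m) = (p + m) - 2 = (m + p) - 2 = -2 + m + p)
Z(C, Q) = 5 - C*Q (Z(C, Q) = (-2 - 3 + Q*C)*(-1) = (-2 - 3 + C*Q)*(-1) = (-5 + C*Q)*(-1) = 5 - C*Q)
(Z(1, 1) + (x(0)*1)*5)² = ((5 - 1*1*1) + (0*1)*5)² = ((5 - 1) + 0*5)² = (4 + 0)² = 4² = 16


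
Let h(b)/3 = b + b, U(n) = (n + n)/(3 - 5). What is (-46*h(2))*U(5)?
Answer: 2760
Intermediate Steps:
U(n) = -n (U(n) = (2*n)/(-2) = (2*n)*(-½) = -n)
h(b) = 6*b (h(b) = 3*(b + b) = 3*(2*b) = 6*b)
(-46*h(2))*U(5) = (-276*2)*(-1*5) = -46*12*(-5) = -552*(-5) = 2760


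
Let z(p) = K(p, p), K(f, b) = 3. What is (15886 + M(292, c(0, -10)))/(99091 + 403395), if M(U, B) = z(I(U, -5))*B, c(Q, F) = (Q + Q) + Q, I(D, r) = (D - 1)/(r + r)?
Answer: 7943/251243 ≈ 0.031615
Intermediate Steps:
I(D, r) = (-1 + D)/(2*r) (I(D, r) = (-1 + D)/((2*r)) = (-1 + D)*(1/(2*r)) = (-1 + D)/(2*r))
z(p) = 3
c(Q, F) = 3*Q (c(Q, F) = 2*Q + Q = 3*Q)
M(U, B) = 3*B
(15886 + M(292, c(0, -10)))/(99091 + 403395) = (15886 + 3*(3*0))/(99091 + 403395) = (15886 + 3*0)/502486 = (15886 + 0)*(1/502486) = 15886*(1/502486) = 7943/251243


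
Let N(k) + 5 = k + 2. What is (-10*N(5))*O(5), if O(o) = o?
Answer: -100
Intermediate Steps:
N(k) = -3 + k (N(k) = -5 + (k + 2) = -5 + (2 + k) = -3 + k)
(-10*N(5))*O(5) = -10*(-3 + 5)*5 = -10*2*5 = -20*5 = -100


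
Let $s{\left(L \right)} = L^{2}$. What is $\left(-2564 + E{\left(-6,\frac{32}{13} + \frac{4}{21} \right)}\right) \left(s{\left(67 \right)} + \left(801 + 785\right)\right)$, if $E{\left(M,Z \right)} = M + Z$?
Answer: $- \frac{1419294150}{91} \approx -1.5597 \cdot 10^{7}$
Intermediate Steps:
$\left(-2564 + E{\left(-6,\frac{32}{13} + \frac{4}{21} \right)}\right) \left(s{\left(67 \right)} + \left(801 + 785\right)\right) = \left(-2564 + \left(-6 + \left(\frac{32}{13} + \frac{4}{21}\right)\right)\right) \left(67^{2} + \left(801 + 785\right)\right) = \left(-2564 + \left(-6 + \left(32 \cdot \frac{1}{13} + 4 \cdot \frac{1}{21}\right)\right)\right) \left(4489 + 1586\right) = \left(-2564 + \left(-6 + \left(\frac{32}{13} + \frac{4}{21}\right)\right)\right) 6075 = \left(-2564 + \left(-6 + \frac{724}{273}\right)\right) 6075 = \left(-2564 - \frac{914}{273}\right) 6075 = \left(- \frac{700886}{273}\right) 6075 = - \frac{1419294150}{91}$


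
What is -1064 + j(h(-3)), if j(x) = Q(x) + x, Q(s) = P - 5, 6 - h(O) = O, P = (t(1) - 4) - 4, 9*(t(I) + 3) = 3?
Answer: -3212/3 ≈ -1070.7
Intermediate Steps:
t(I) = -8/3 (t(I) = -3 + (⅑)*3 = -3 + ⅓ = -8/3)
P = -32/3 (P = (-8/3 - 4) - 4 = -20/3 - 4 = -32/3 ≈ -10.667)
h(O) = 6 - O
Q(s) = -47/3 (Q(s) = -32/3 - 5 = -47/3)
j(x) = -47/3 + x
-1064 + j(h(-3)) = -1064 + (-47/3 + (6 - 1*(-3))) = -1064 + (-47/3 + (6 + 3)) = -1064 + (-47/3 + 9) = -1064 - 20/3 = -3212/3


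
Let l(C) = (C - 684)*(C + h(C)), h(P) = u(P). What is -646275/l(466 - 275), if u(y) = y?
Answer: 646275/188326 ≈ 3.4317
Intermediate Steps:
h(P) = P
l(C) = 2*C*(-684 + C) (l(C) = (C - 684)*(C + C) = (-684 + C)*(2*C) = 2*C*(-684 + C))
-646275/l(466 - 275) = -646275*1/(2*(-684 + (466 - 275))*(466 - 275)) = -646275*1/(382*(-684 + 191)) = -646275/(2*191*(-493)) = -646275/(-188326) = -646275*(-1/188326) = 646275/188326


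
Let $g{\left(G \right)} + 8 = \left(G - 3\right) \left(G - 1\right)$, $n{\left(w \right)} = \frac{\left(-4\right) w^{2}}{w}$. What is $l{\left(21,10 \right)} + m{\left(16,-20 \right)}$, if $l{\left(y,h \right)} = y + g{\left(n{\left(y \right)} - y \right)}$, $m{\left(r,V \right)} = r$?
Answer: $11477$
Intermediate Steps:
$n{\left(w \right)} = - 4 w$
$g{\left(G \right)} = -8 + \left(-1 + G\right) \left(-3 + G\right)$ ($g{\left(G \right)} = -8 + \left(G - 3\right) \left(G - 1\right) = -8 + \left(-3 + G\right) \left(-1 + G\right) = -8 + \left(-1 + G\right) \left(-3 + G\right)$)
$l{\left(y,h \right)} = -5 + 21 y + 25 y^{2}$ ($l{\left(y,h \right)} = y - \left(5 - \left(- 4 y - y\right)^{2} + 4 \left(- 4 y - y\right)\right) = y - \left(5 - 25 y^{2} + 4 \left(-5\right) y\right) = y + \left(-5 + 25 y^{2} + 20 y\right) = y + \left(-5 + 20 y + 25 y^{2}\right) = -5 + 21 y + 25 y^{2}$)
$l{\left(21,10 \right)} + m{\left(16,-20 \right)} = \left(-5 + 21 \cdot 21 + 25 \cdot 21^{2}\right) + 16 = \left(-5 + 441 + 25 \cdot 441\right) + 16 = \left(-5 + 441 + 11025\right) + 16 = 11461 + 16 = 11477$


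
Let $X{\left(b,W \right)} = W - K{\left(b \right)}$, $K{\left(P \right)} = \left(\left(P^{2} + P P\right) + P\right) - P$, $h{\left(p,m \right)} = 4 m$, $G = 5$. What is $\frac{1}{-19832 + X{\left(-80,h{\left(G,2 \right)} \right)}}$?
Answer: $- \frac{1}{32624} \approx -3.0652 \cdot 10^{-5}$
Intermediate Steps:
$K{\left(P \right)} = 2 P^{2}$ ($K{\left(P \right)} = \left(\left(P^{2} + P^{2}\right) + P\right) - P = \left(2 P^{2} + P\right) - P = \left(P + 2 P^{2}\right) - P = 2 P^{2}$)
$X{\left(b,W \right)} = W - 2 b^{2}$
$\frac{1}{-19832 + X{\left(-80,h{\left(G,2 \right)} \right)}} = \frac{1}{-19832 + \left(4 \cdot 2 - 2 \left(-80\right)^{2}\right)} = \frac{1}{-19832 + \left(8 - 12800\right)} = \frac{1}{-19832 - 12792} = \frac{1}{-32624} = - \frac{1}{32624}$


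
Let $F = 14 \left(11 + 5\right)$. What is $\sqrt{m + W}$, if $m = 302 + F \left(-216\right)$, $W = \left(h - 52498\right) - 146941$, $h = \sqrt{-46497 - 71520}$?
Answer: $\sqrt{-247521 + 9 i \sqrt{1457}} \approx 0.345 + 497.52 i$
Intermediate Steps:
$h = 9 i \sqrt{1457}$ ($h = \sqrt{-118017} = 9 i \sqrt{1457} \approx 343.54 i$)
$F = 224$ ($F = 14 \cdot 16 = 224$)
$W = -199439 + 9 i \sqrt{1457}$ ($W = \left(9 i \sqrt{1457} - 52498\right) - 146941 = \left(-52498 + 9 i \sqrt{1457}\right) - 146941 = -199439 + 9 i \sqrt{1457} \approx -1.9944 \cdot 10^{5} + 343.54 i$)
$m = -48082$ ($m = 302 + 224 \left(-216\right) = 302 - 48384 = -48082$)
$\sqrt{m + W} = \sqrt{-48082 - \left(199439 - 9 i \sqrt{1457}\right)} = \sqrt{-247521 + 9 i \sqrt{1457}}$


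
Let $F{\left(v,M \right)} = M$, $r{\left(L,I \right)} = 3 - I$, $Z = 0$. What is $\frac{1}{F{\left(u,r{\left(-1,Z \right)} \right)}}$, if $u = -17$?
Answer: $\frac{1}{3} \approx 0.33333$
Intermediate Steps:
$\frac{1}{F{\left(u,r{\left(-1,Z \right)} \right)}} = \frac{1}{3 - 0} = \frac{1}{3 + 0} = \frac{1}{3}$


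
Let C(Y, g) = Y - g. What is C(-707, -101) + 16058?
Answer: 15452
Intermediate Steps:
C(-707, -101) + 16058 = (-707 - 1*(-101)) + 16058 = (-707 + 101) + 16058 = -606 + 16058 = 15452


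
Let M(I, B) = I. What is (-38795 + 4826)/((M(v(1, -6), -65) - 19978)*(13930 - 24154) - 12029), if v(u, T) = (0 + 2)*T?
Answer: -33969/204365731 ≈ -0.00016622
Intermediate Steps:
v(u, T) = 2*T
(-38795 + 4826)/((M(v(1, -6), -65) - 19978)*(13930 - 24154) - 12029) = (-38795 + 4826)/((2*(-6) - 19978)*(13930 - 24154) - 12029) = -33969/((-12 - 19978)*(-10224) - 12029) = -33969/(-19990*(-10224) - 12029) = -33969/(204377760 - 12029) = -33969/204365731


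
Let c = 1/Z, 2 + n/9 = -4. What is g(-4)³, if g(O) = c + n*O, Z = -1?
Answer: 9938375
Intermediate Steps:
n = -54 (n = -18 + 9*(-4) = -18 - 36 = -54)
c = -1 (c = 1/(-1) = -1)
g(O) = -1 - 54*O
g(-4)³ = (-1 - 54*(-4))³ = (-1 + 216)³ = 215³ = 9938375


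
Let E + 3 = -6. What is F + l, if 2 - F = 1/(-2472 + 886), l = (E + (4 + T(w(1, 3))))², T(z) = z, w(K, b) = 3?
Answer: 9517/1586 ≈ 6.0006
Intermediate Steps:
E = -9 (E = -3 - 6 = -9)
l = 4 (l = (-9 + (4 + 3))² = (-9 + 7)² = (-2)² = 4)
F = 3173/1586 (F = 2 - 1/(-2472 + 886) = 2 - 1/(-1586) = 2 - 1*(-1/1586) = 2 + 1/1586 = 3173/1586 ≈ 2.0006)
F + l = 3173/1586 + 4 = 9517/1586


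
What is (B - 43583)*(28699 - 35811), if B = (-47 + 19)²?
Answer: 304386488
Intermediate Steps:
B = 784 (B = (-28)² = 784)
(B - 43583)*(28699 - 35811) = (784 - 43583)*(28699 - 35811) = -42799*(-7112) = 304386488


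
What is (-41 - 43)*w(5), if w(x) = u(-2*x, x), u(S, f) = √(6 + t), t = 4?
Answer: -84*√10 ≈ -265.63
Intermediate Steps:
u(S, f) = √10 (u(S, f) = √(6 + 4) = √10)
w(x) = √10
(-41 - 43)*w(5) = (-41 - 43)*√10 = -84*√10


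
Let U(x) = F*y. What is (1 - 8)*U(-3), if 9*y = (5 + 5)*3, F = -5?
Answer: 350/3 ≈ 116.67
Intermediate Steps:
y = 10/3 (y = ((5 + 5)*3)/9 = (10*3)/9 = (⅑)*30 = 10/3 ≈ 3.3333)
U(x) = -50/3 (U(x) = -5*10/3 = -50/3)
(1 - 8)*U(-3) = (1 - 8)*(-50/3) = -7*(-50/3) = 350/3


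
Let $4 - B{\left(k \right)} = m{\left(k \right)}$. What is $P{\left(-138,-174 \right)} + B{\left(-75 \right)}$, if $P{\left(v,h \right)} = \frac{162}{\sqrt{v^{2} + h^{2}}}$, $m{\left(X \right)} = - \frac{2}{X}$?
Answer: $\frac{298}{75} + \frac{27 \sqrt{1370}}{1370} \approx 4.7028$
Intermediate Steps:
$B{\left(k \right)} = 4 + \frac{2}{k}$ ($B{\left(k \right)} = 4 - - \frac{2}{k} = 4 + \frac{2}{k}$)
$P{\left(v,h \right)} = \frac{162}{\sqrt{h^{2} + v^{2}}}$
$P{\left(-138,-174 \right)} + B{\left(-75 \right)} = \frac{162}{\sqrt{\left(-174\right)^{2} + \left(-138\right)^{2}}} + \left(4 + \frac{2}{-75}\right) = \frac{162}{\sqrt{30276 + 19044}} + \left(4 + 2 \left(- \frac{1}{75}\right)\right) = \frac{162}{6 \sqrt{1370}} + \left(4 - \frac{2}{75}\right) = 162 \frac{\sqrt{1370}}{8220} + \frac{298}{75} = \frac{27 \sqrt{1370}}{1370} + \frac{298}{75} = \frac{298}{75} + \frac{27 \sqrt{1370}}{1370}$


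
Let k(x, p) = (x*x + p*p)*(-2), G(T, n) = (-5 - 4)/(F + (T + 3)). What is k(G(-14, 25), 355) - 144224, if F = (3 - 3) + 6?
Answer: -9907012/25 ≈ -3.9628e+5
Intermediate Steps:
F = 6 (F = 0 + 6 = 6)
G(T, n) = -9/(9 + T) (G(T, n) = (-5 - 4)/(6 + (T + 3)) = -9/(6 + (3 + T)) = -9/(9 + T))
k(x, p) = -2*p² - 2*x² (k(x, p) = (x² + p²)*(-2) = (p² + x²)*(-2) = -2*p² - 2*x²)
k(G(-14, 25), 355) - 144224 = (-2*355² - 2*81/(9 - 14)²) - 144224 = (-2*126025 - 2*(-9/(-5))²) - 144224 = (-252050 - 2*(-9*(-⅕))²) - 144224 = (-252050 - 2*(9/5)²) - 144224 = (-252050 - 2*81/25) - 144224 = (-252050 - 162/25) - 144224 = -6301412/25 - 144224 = -9907012/25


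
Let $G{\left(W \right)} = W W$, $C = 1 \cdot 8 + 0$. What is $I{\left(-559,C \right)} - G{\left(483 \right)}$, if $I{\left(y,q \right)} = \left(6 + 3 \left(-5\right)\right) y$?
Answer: $-228258$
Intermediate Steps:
$C = 8$ ($C = 8 + 0 = 8$)
$G{\left(W \right)} = W^{2}$
$I{\left(y,q \right)} = - 9 y$ ($I{\left(y,q \right)} = \left(6 - 15\right) y = - 9 y$)
$I{\left(-559,C \right)} - G{\left(483 \right)} = \left(-9\right) \left(-559\right) - 483^{2} = 5031 - 233289 = -228258$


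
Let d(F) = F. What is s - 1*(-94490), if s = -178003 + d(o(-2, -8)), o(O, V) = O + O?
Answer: -83517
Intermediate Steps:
o(O, V) = 2*O
s = -178007 (s = -178003 + 2*(-2) = -178003 - 4 = -178007)
s - 1*(-94490) = -178007 - 1*(-94490) = -178007 + 94490 = -83517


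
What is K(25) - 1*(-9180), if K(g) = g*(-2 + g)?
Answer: 9755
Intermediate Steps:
K(25) - 1*(-9180) = 25*(-2 + 25) - 1*(-9180) = 25*23 + 9180 = 575 + 9180 = 9755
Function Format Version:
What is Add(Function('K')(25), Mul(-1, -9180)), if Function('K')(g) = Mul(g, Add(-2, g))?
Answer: 9755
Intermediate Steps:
Add(Function('K')(25), Mul(-1, -9180)) = Add(Mul(25, Add(-2, 25)), Mul(-1, -9180)) = Add(Mul(25, 23), 9180) = Add(575, 9180) = 9755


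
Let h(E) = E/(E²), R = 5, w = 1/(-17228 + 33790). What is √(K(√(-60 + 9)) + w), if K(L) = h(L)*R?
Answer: √(5202 - 8446620*I*√51)/9282 ≈ 0.59169 - 0.59164*I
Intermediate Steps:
w = 1/16562 ≈ 6.0379e-5
h(E) = 1/E (h(E) = E/E² = 1/E)
K(L) = 5/L
√(K(√(-60 + 9)) + w) = √(5/(√(-60 + 9)) + 1/16562) = √(5/(√(-51)) + 1/16562) = √(5/((I*√51)) + 1/16562) = √(5*(-I*√51/51) + 1/16562) = √(-5*I*√51/51 + 1/16562) = √(1/16562 - 5*I*√51/51)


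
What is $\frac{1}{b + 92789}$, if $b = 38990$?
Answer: $\frac{1}{131779} \approx 7.5885 \cdot 10^{-6}$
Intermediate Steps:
$\frac{1}{b + 92789} = \frac{1}{38990 + 92789} = \frac{1}{131779}$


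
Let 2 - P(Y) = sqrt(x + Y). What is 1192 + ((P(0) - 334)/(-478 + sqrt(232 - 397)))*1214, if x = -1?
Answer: 2*(-607 + 596*sqrt(165) + 486412*I)/(sqrt(165) + 478*I) ≈ 2034.5 + 25.181*I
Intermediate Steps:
P(Y) = 2 - sqrt(-1 + Y)
1192 + ((P(0) - 334)/(-478 + sqrt(232 - 397)))*1214 = 1192 + (((2 - sqrt(-1 + 0)) - 334)/(-478 + sqrt(232 - 397)))*1214 = 1192 + (((2 - sqrt(-1)) - 334)/(-478 + sqrt(-165)))*1214 = 1192 + (((2 - I) - 334)/(-478 + I*sqrt(165)))*1214 = 1192 + ((-332 - I)/(-478 + I*sqrt(165)))*1214 = 1192 + 1214*(-332 - I)/(-478 + I*sqrt(165))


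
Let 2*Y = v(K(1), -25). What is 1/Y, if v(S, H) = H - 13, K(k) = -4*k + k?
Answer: -1/19 ≈ -0.052632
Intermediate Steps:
K(k) = -3*k
v(S, H) = -13 + H
Y = -19 (Y = (-13 - 25)/2 = (1/2)*(-38) = -19)
1/Y = 1/(-19) = -1/19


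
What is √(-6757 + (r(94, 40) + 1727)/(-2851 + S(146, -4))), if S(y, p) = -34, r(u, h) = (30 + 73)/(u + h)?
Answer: I*√1009935506175090/386590 ≈ 82.205*I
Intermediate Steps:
r(u, h) = 103/(h + u)
√(-6757 + (r(94, 40) + 1727)/(-2851 + S(146, -4))) = √(-6757 + (103/(40 + 94) + 1727)/(-2851 - 34)) = √(-6757 + (103/134 + 1727)/(-2885)) = √(-6757 + (103*(1/134) + 1727)*(-1/2885)) = √(-6757 + (103/134 + 1727)*(-1/2885)) = √(-6757 + (231521/134)*(-1/2885)) = √(-6757 - 231521/386590) = √(-2612420151/386590) = I*√1009935506175090/386590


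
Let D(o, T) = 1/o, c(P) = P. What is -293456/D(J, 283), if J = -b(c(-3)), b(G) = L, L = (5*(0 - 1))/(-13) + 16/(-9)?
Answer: -47833328/117 ≈ -4.0883e+5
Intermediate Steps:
L = -163/117 (L = (5*(-1))*(-1/13) + 16*(-⅑) = -5*(-1/13) - 16/9 = 5/13 - 16/9 = -163/117 ≈ -1.3932)
b(G) = -163/117
J = 163/117 (J = -1*(-163/117) = 163/117 ≈ 1.3932)
-293456/D(J, 283) = -293456/(1/(163/117)) = -293456/117/163 = -293456*163/117 = -47833328/117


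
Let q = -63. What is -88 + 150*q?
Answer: -9538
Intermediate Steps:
-88 + 150*q = -88 + 150*(-63) = -88 - 9450 = -9538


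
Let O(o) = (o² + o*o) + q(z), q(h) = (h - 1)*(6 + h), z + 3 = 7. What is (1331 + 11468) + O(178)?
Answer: 76197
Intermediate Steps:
z = 4 (z = -3 + 7 = 4)
q(h) = (-1 + h)*(6 + h)
O(o) = 30 + 2*o² (O(o) = (o² + o*o) + (-6 + 4² + 5*4) = (o² + o²) + (-6 + 16 + 20) = 2*o² + 30 = 30 + 2*o²)
(1331 + 11468) + O(178) = (1331 + 11468) + (30 + 2*178²) = 12799 + (30 + 2*31684) = 12799 + (30 + 63368) = 12799 + 63398 = 76197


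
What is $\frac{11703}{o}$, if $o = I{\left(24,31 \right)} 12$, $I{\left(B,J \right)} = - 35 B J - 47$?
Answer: $- \frac{3901}{104348} \approx -0.037385$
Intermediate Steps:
$I{\left(B,J \right)} = -47 - 35 B J$ ($I{\left(B,J \right)} = - 35 B J - 47 = -47 - 35 B J$)
$o = -313044$ ($o = \left(-47 - 840 \cdot 31\right) 12 = \left(-47 - 26040\right) 12 = \left(-26087\right) 12 = -313044$)
$\frac{11703}{o} = \frac{11703}{-313044} = 11703 \left(- \frac{1}{313044}\right) = - \frac{3901}{104348}$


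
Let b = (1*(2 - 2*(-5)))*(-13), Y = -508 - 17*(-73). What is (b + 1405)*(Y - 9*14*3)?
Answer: 443395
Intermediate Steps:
Y = 733 (Y = -508 - 1*(-1241) = -508 + 1241 = 733)
b = -156 (b = (1*(2 + 10))*(-13) = (1*12)*(-13) = 12*(-13) = -156)
(b + 1405)*(Y - 9*14*3) = (-156 + 1405)*(733 - 9*14*3) = 1249*(733 - 126*3) = 1249*(733 - 378) = 1249*355 = 443395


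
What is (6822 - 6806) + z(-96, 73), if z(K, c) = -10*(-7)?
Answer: 86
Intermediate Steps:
z(K, c) = 70
(6822 - 6806) + z(-96, 73) = (6822 - 6806) + 70 = 16 + 70 = 86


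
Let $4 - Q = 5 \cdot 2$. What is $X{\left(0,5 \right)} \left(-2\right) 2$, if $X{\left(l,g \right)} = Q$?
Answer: $24$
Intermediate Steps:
$Q = -6$ ($Q = 4 - 5 \cdot 2 = 4 - 10 = -6$)
$X{\left(l,g \right)} = -6$
$X{\left(0,5 \right)} \left(-2\right) 2 = \left(-6\right) \left(-2\right) 2 = 12 \cdot 2 = 24$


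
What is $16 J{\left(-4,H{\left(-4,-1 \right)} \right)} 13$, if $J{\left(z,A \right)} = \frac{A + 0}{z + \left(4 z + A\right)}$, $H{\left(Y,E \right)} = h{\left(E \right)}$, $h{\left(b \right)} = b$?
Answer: $\frac{208}{21} \approx 9.9048$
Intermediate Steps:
$H{\left(Y,E \right)} = E$
$J{\left(z,A \right)} = \frac{A}{A + 5 z}$ ($J{\left(z,A \right)} = \frac{A}{z + \left(A + 4 z\right)} = \frac{A}{A + 5 z}$)
$16 J{\left(-4,H{\left(-4,-1 \right)} \right)} 13 = 16 \left(- \frac{1}{-1 + 5 \left(-4\right)}\right) 13 = 16 \left(- \frac{1}{-1 - 20}\right) 13 = 16 \left(- \frac{1}{-21}\right) 13 = 16 \left(\left(-1\right) \left(- \frac{1}{21}\right)\right) 13 = 16 \cdot \frac{1}{21} \cdot 13 = \frac{16}{21} \cdot 13 = \frac{208}{21}$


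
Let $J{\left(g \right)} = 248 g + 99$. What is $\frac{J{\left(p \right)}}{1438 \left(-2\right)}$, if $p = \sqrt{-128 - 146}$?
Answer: $- \frac{99}{2876} - \frac{62 i \sqrt{274}}{719} \approx -0.034423 - 1.4274 i$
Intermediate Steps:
$p = i \sqrt{274}$ ($p = \sqrt{-274} = i \sqrt{274} \approx 16.553 i$)
$J{\left(g \right)} = 99 + 248 g$
$\frac{J{\left(p \right)}}{1438 \left(-2\right)} = \frac{99 + 248 i \sqrt{274}}{1438 \left(-2\right)} = \frac{99 + 248 i \sqrt{274}}{-2876} = \left(99 + 248 i \sqrt{274}\right) \left(- \frac{1}{2876}\right) = - \frac{99}{2876} - \frac{62 i \sqrt{274}}{719}$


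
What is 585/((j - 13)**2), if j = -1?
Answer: 585/196 ≈ 2.9847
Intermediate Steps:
585/((j - 13)**2) = 585/((-1 - 13)**2) = 585/((-14)**2) = 585/196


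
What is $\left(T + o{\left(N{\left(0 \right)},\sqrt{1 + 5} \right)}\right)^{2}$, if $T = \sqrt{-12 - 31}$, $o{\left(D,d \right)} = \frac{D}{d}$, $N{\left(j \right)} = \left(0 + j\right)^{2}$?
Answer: $-43$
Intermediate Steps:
$N{\left(j \right)} = j^{2}$
$T = i \sqrt{43}$ ($T = \sqrt{-43} = i \sqrt{43} \approx 6.5574 i$)
$\left(T + o{\left(N{\left(0 \right)},\sqrt{1 + 5} \right)}\right)^{2} = \left(i \sqrt{43} + \frac{0^{2}}{\sqrt{1 + 5}}\right)^{2} = \left(i \sqrt{43} + \frac{0}{\sqrt{6}}\right)^{2} = \left(i \sqrt{43} + 0 \frac{\sqrt{6}}{6}\right)^{2} = \left(i \sqrt{43} + 0\right)^{2} = \left(i \sqrt{43}\right)^{2} = -43$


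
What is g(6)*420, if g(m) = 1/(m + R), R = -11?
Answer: -84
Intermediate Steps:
g(m) = 1/(-11 + m) (g(m) = 1/(m - 11) = 1/(-11 + m))
g(6)*420 = 420/(-11 + 6) = 420/(-5) = -⅕*420 = -84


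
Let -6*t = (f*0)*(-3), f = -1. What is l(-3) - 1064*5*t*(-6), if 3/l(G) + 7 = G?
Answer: -3/10 ≈ -0.30000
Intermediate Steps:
l(G) = 3/(-7 + G)
t = 0 (t = -(-1*0)*(-3)/6 = -0*(-3) = -⅙*0 = 0)
l(-3) - 1064*5*t*(-6) = 3/(-7 - 3) - 1064*5*0*(-6) = 3/(-10) - 0*(-6) = 3*(-⅒) - 1064*0 = -3/10 + 0 = -3/10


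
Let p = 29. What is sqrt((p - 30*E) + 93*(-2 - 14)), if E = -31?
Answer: 23*I ≈ 23.0*I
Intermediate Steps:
sqrt((p - 30*E) + 93*(-2 - 14)) = sqrt((29 - 30*(-31)) + 93*(-2 - 14)) = sqrt((29 + 930) + 93*(-16)) = sqrt(959 - 1488) = sqrt(-529) = 23*I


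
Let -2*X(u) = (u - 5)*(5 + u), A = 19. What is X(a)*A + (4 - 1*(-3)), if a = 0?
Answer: 489/2 ≈ 244.50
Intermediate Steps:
X(u) = -(-5 + u)*(5 + u)/2 (X(u) = -(u - 5)*(5 + u)/2 = -(-5 + u)*(5 + u)/2)
X(a)*A + (4 - 1*(-3)) = (25/2 - ½*0²)*19 + (4 - 1*(-3)) = (25/2 - ½*0)*19 + (4 + 3) = (25/2 + 0)*19 + 7 = (25/2)*19 + 7 = 475/2 + 7 = 489/2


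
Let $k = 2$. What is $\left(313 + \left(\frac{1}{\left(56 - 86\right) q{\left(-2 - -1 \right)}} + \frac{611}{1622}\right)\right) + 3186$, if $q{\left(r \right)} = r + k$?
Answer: $\frac{42569512}{12165} \approx 3499.3$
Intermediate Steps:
$q{\left(r \right)} = 2 + r$ ($q{\left(r \right)} = r + 2 = 2 + r$)
$\left(313 + \left(\frac{1}{\left(56 - 86\right) q{\left(-2 - -1 \right)}} + \frac{611}{1622}\right)\right) + 3186 = \left(313 + \left(\frac{1}{\left(56 - 86\right) \left(2 - 1\right)} + \frac{611}{1622}\right)\right) + 3186 = \left(313 + \left(\frac{1}{\left(-30\right) \left(2 + \left(-2 + 1\right)\right)} + 611 \cdot \frac{1}{1622}\right)\right) + 3186 = \left(313 + \left(- \frac{1}{30 \left(2 - 1\right)} + \frac{611}{1622}\right)\right) + 3186 = \left(313 + \left(- \frac{1}{30 \cdot 1} + \frac{611}{1622}\right)\right) + 3186 = \left(313 + \left(\left(- \frac{1}{30}\right) 1 + \frac{611}{1622}\right)\right) + 3186 = \left(313 + \left(- \frac{1}{30} + \frac{611}{1622}\right)\right) + 3186 = \left(313 + \frac{4177}{12165}\right) + 3186 = \frac{3811822}{12165} + 3186 = \frac{42569512}{12165}$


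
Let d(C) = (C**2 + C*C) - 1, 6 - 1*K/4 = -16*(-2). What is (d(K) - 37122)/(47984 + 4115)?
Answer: -15491/52099 ≈ -0.29734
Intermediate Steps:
K = -104 (K = 24 - (-64)*(-2) = 24 - 4*32 = 24 - 128 = -104)
d(C) = -1 + 2*C**2 (d(C) = (C**2 + C**2) - 1 = 2*C**2 - 1 = -1 + 2*C**2)
(d(K) - 37122)/(47984 + 4115) = ((-1 + 2*(-104)**2) - 37122)/(47984 + 4115) = ((-1 + 2*10816) - 37122)/52099 = ((-1 + 21632) - 37122)*(1/52099) = (21631 - 37122)*(1/52099) = -15491*1/52099 = -15491/52099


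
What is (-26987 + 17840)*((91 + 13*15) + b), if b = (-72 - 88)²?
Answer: -236779242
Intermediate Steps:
b = 25600 (b = (-160)² = 25600)
(-26987 + 17840)*((91 + 13*15) + b) = (-26987 + 17840)*((91 + 13*15) + 25600) = -9147*((91 + 195) + 25600) = -9147*(286 + 25600) = -9147*25886 = -236779242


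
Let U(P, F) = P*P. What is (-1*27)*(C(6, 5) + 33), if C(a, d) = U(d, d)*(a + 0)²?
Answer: -25191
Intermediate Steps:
U(P, F) = P²
C(a, d) = a²*d² (C(a, d) = d²*(a + 0)² = d²*a² = a²*d²)
(-1*27)*(C(6, 5) + 33) = (-1*27)*(6²*5² + 33) = -27*(36*25 + 33) = -27*(900 + 33) = -27*933 = -25191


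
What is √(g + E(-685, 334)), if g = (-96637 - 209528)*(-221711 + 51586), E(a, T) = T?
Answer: √52086320959 ≈ 2.2822e+5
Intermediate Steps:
g = 52086320625 (g = -306165*(-170125) = 52086320625)
√(g + E(-685, 334)) = √(52086320625 + 334) = √52086320959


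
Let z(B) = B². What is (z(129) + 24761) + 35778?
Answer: 77180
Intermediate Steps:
(z(129) + 24761) + 35778 = (129² + 24761) + 35778 = (16641 + 24761) + 35778 = 41402 + 35778 = 77180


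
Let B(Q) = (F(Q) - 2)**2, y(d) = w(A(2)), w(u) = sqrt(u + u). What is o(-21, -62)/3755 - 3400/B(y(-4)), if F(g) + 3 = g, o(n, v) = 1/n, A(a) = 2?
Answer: -89369003/236565 ≈ -377.78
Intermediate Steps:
F(g) = -3 + g
w(u) = sqrt(2)*sqrt(u) (w(u) = sqrt(2*u) = sqrt(2)*sqrt(u))
y(d) = 2 (y(d) = sqrt(2)*sqrt(2) = 2)
B(Q) = (-5 + Q)**2 (B(Q) = ((-3 + Q) - 2)**2 = (-5 + Q)**2)
o(-21, -62)/3755 - 3400/B(y(-4)) = 1/(-21*3755) - 3400/(-5 + 2)**2 = -1/21*1/3755 - 3400/((-3)**2) = -1/78855 - 3400/9 = -89369003/236565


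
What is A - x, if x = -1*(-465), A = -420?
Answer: -885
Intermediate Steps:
x = 465
A - x = -420 - 1*465 = -420 - 465 = -885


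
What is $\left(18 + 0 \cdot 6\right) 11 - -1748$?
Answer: $1946$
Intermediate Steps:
$\left(18 + 0 \cdot 6\right) 11 - -1748 = \left(18 + 0\right) 11 + 1748 = 18 \cdot 11 + 1748 = 198 + 1748 = 1946$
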